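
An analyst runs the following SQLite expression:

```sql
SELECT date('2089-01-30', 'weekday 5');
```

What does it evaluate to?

`weekday 5` advances to the next Friday; 2089-01-30 is a Sunday, so it moves forward to 2089-02-04.

2089-02-04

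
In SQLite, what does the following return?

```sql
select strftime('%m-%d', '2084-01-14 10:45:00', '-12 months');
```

First apply '-12 months': 2084-01-14 10:45:00 → 2083-01-14 10:45:00.
`%m-%d` extracts the month-day: 01-14.

01-14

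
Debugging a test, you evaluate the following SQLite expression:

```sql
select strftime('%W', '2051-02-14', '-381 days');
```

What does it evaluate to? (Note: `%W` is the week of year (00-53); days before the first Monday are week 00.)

First apply '-381 days': 2051-02-14 → 2050-01-29.
2050-01-29 is a Saturday. SQLite's %W counts Mondays since the year started; the result is 04.

04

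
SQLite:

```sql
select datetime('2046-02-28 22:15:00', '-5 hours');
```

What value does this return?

2046-02-28 17:15:00

-5 hours from 2046-02-28 22:15:00 is 2046-02-28 17:15:00.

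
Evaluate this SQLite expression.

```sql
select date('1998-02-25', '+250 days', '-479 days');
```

1997-07-11

Applying '+250 days' to 1998-02-25: counting 250 days forward gives 1998-11-02.
Applying '-479 days' to 1998-11-02: counting 479 days back gives 1997-07-11.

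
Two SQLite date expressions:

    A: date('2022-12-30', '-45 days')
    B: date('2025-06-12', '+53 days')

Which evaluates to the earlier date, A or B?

A

A = 2022-11-15.
B = 2025-08-04.
A is earlier.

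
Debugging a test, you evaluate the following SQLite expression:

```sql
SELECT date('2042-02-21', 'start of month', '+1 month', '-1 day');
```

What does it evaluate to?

2042-02-28

`start of month` rewinds 2042-02-21 to 2042-02-01.
Adding +1 month to 2042-02-01 gives 2042-03-01.
Going back 1 day from 2042-03-01 reaches 2042-02-28 (last day of February, 28 days).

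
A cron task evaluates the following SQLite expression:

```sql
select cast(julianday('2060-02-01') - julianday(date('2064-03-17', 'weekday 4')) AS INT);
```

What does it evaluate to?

-1509

`weekday 4` advances to the next Thursday; 2064-03-17 is a Monday, so it moves forward to 2064-03-20.
28 days remain in February 2060 after the 1st (29 − 1).
Full months from March 2060 through February 2064 contribute their day counts.
Then 20 days into March 2064.
Total: 28 + 31 + 30 + 31 + 30 + 31 + 31 + 30 + 31 + 30 + 31 + 31 + 28 + 31 + 30 + 31 + 30 + 31 + 31 + 30 + 31 + 30 + 31 + 31 + 28 + 31 + 30 + 31 + 30 + 31 + 31 + 30 + 31 + 30 + 31 + 31 + 28 + 31 + 30 + 31 + 30 + 31 + 31 + 30 + 31 + 30 + 31 + 31 + 29 + 20 = 1509.
The subtraction is earlier − later, so the result is −1509 → -1509.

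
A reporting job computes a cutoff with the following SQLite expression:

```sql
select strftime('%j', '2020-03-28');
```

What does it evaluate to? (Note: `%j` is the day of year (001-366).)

088

Day-of-year for 2020-03-28: days since 2020-01-01 inclusive = 88, zero-padded to 088.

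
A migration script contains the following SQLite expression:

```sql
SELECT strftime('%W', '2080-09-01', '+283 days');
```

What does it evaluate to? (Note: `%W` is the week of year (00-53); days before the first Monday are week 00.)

First apply '+283 days': 2080-09-01 → 2081-06-11.
2081-06-11 is a Wednesday. SQLite's %W counts Mondays since the year started; the result is 23.

23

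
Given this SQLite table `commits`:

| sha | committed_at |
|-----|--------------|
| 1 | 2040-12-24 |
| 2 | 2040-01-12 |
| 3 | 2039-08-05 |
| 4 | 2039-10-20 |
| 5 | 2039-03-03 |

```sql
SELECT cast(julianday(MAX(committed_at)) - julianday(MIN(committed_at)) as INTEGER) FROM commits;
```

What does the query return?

MIN = 2039-03-03, MAX = 2040-12-24.
28 days remain in March 2039 after the 3rd (31 − 3).
Full months from April 2039 through November 2040 contribute their day counts.
Then 24 days into December 2040.
Total: 28 + 30 + 31 + 30 + 31 + 31 + 30 + 31 + 30 + 31 + 31 + 29 + 31 + 30 + 31 + 30 + 31 + 31 + 30 + 31 + 30 + 24 = 662.

662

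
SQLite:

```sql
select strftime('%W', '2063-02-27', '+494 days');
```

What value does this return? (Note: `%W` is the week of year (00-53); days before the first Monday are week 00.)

First apply '+494 days': 2063-02-27 → 2064-07-05.
2064-07-05 is a Saturday. SQLite's %W counts Mondays since the year started; the result is 26.

26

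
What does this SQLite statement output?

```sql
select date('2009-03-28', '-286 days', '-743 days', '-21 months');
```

2004-09-03

Applying '-286 days' to 2009-03-28: counting 286 days back gives 2008-06-15.
Applying '-743 days' to 2008-06-15: counting 743 days back gives 2006-06-03.
Adding -21 months to 2006-06-03 gives 2004-09-03.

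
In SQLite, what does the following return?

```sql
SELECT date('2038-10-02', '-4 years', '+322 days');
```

2035-08-20

Adding -4 years to 2038-10-02 gives 2034-10-02.
Applying '+322 days' to 2034-10-02: counting 322 days forward gives 2035-08-20.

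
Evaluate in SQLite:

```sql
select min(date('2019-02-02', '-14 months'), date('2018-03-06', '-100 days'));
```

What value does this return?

date('2019-02-02', '-14 months') → 2017-12-02.
date('2018-03-06', '-100 days') → 2017-11-26.
Earlier of the two is 2017-11-26.

2017-11-26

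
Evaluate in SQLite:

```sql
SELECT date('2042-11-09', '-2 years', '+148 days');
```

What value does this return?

2041-04-06

Adding -2 years to 2042-11-09 gives 2040-11-09.
Applying '+148 days' to 2040-11-09: counting 148 days forward gives 2041-04-06.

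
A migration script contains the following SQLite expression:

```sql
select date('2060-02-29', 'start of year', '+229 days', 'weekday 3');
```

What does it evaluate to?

2060-08-18

`start of year` rewinds 2060-02-29 to 2060-01-01.
Applying '+229 days' to 2060-01-01: counting 229 days forward gives 2060-08-17.
`weekday 3` advances to the next Wednesday; 2060-08-17 is a Tuesday, so it moves forward to 2060-08-18.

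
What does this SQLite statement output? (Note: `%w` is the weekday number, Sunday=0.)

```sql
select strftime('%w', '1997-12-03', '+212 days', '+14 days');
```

First apply '+212 days', '+14 days': 1997-12-03 → 1998-07-17.
1998-07-17 is a Friday; with Sunday=0 that is 5.

5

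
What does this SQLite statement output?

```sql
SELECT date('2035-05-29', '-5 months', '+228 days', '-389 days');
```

2034-07-21

Adding -5 months to 2035-05-29 gives 2034-12-29.
Applying '+228 days' to 2034-12-29: counting 228 days forward gives 2035-08-14.
Applying '-389 days' to 2035-08-14: counting 389 days back gives 2034-07-21.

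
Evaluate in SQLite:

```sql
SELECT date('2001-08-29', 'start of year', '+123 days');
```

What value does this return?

2001-05-04

`start of year` rewinds 2001-08-29 to 2001-01-01.
Applying '+123 days' to 2001-01-01: counting 123 days forward gives 2001-05-04.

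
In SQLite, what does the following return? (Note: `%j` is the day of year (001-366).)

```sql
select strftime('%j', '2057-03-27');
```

Day-of-year for 2057-03-27: days since 2057-01-01 inclusive = 86, zero-padded to 086.

086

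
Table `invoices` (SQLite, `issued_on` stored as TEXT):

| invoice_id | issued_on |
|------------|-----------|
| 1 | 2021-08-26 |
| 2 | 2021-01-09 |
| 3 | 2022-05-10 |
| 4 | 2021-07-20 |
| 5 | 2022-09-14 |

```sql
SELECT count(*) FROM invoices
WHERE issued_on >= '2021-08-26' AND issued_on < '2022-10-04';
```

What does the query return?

Rows in [2021-08-26, 2022-10-04): 2021-08-26, 2022-05-10, 2022-09-14 → 3 rows.

3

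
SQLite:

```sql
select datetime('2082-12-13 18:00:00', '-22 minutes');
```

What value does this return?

2082-12-13 17:38:00

-22 minutes from 2082-12-13 18:00:00 is 2082-12-13 17:38:00.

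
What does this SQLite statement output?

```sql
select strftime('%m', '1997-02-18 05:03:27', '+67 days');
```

First apply '+67 days': 1997-02-18 05:03:27 → 1997-04-26 05:03:27.
`%m` extracts the 2-digit month (01-12): 04.

04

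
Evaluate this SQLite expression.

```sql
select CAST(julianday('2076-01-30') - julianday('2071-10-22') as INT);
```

1561

9 days remain in October 2071 after the 22nd (31 − 22).
Full months from November 2071 through December 2075 contribute their day counts.
Then 30 days into January 2076.
Total: 9 + 30 + 31 + 31 + 29 + 31 + 30 + 31 + 30 + 31 + 31 + 30 + 31 + 30 + 31 + 31 + 28 + 31 + 30 + 31 + 30 + 31 + 31 + 30 + 31 + 30 + 31 + 31 + 28 + 31 + 30 + 31 + 30 + 31 + 31 + 30 + 31 + 30 + 31 + 31 + 28 + 31 + 30 + 31 + 30 + 31 + 31 + 30 + 31 + 30 + 31 + 30 = 1561.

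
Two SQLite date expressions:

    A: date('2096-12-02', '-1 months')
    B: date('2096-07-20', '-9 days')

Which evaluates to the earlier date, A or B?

A = 2096-11-02.
B = 2096-07-11.
B is earlier.

B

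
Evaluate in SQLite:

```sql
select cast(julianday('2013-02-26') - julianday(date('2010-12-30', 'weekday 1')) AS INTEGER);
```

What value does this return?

785

`weekday 1` advances to the next Monday; 2010-12-30 is a Thursday, so it moves forward to 2011-01-03.
28 days remain in January 2011 after the 3rd (31 − 3).
Full months from February 2011 through January 2013 contribute their day counts.
Then 26 days into February 2013.
Total: 28 + 28 + 31 + 30 + 31 + 30 + 31 + 31 + 30 + 31 + 30 + 31 + 31 + 29 + 31 + 30 + 31 + 30 + 31 + 31 + 30 + 31 + 30 + 31 + 31 + 26 = 785.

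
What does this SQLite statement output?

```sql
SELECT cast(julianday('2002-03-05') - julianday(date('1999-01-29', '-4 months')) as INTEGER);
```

1253

Adding -4 months to 1999-01-29 gives 1998-09-29.
1 day remains in September 1998 after the 29th (30 − 29).
Full months from October 1998 through February 2002 contribute their day counts.
Then 5 days into March 2002.
Total: 1 + 31 + 30 + 31 + 31 + 28 + 31 + 30 + 31 + 30 + 31 + 31 + 30 + 31 + 30 + 31 + 31 + 29 + 31 + 30 + 31 + 30 + 31 + 31 + 30 + 31 + 30 + 31 + 31 + 28 + 31 + 30 + 31 + 30 + 31 + 31 + 30 + 31 + 30 + 31 + 31 + 28 + 5 = 1253.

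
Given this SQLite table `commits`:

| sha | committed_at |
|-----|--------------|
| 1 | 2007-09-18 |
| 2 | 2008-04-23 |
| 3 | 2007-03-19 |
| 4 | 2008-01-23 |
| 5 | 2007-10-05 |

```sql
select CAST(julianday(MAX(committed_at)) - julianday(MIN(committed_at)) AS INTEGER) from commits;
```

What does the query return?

MIN = 2007-03-19, MAX = 2008-04-23.
12 days remain in March 2007 after the 19th (31 − 19).
Full months from April 2007 through March 2008 contribute their day counts.
Then 23 days into April 2008.
Total: 12 + 30 + 31 + 30 + 31 + 31 + 30 + 31 + 30 + 31 + 31 + 29 + 31 + 23 = 401.

401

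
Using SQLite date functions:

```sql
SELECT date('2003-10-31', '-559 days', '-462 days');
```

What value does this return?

2001-01-13

Applying '-559 days' to 2003-10-31: counting 559 days back gives 2002-04-20.
Applying '-462 days' to 2002-04-20: counting 462 days back gives 2001-01-13.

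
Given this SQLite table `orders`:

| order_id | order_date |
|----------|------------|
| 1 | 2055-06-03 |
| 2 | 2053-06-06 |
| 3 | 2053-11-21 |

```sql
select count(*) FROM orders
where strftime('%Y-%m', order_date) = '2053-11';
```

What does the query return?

Rows with year-month 2053-11: 2053-11-21 → 1.

1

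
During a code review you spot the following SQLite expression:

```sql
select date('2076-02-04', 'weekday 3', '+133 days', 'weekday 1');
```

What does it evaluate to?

`weekday 3` advances to the next Wednesday; 2076-02-04 is a Tuesday, so it moves forward to 2076-02-05.
Applying '+133 days' to 2076-02-05: counting 133 days forward gives 2076-06-17.
`weekday 1` advances to the next Monday; 2076-06-17 is a Wednesday, so it moves forward to 2076-06-22.

2076-06-22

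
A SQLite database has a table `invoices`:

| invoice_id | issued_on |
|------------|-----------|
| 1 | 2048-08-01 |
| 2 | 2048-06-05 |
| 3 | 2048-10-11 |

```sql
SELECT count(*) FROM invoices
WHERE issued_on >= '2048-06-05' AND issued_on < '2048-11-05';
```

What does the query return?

3

Rows in [2048-06-05, 2048-11-05): 2048-08-01, 2048-06-05, 2048-10-11 → 3 rows.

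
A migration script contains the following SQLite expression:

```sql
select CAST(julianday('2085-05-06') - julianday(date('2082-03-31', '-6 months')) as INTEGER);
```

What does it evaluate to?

1313

Adding -6 months to 2082-03-31 targets 2081-09-31. September 2081 has only 30 days, so SQLite normalizes the 1-day overflow forward to 2081-10-01.
30 days remain in October 2081 after the 1st (31 − 1).
Full months from November 2081 through April 2085 contribute their day counts.
Then 6 days into May 2085.
Total: 30 + 30 + 31 + 31 + 28 + 31 + 30 + 31 + 30 + 31 + 31 + 30 + 31 + 30 + 31 + 31 + 28 + 31 + 30 + 31 + 30 + 31 + 31 + 30 + 31 + 30 + 31 + 31 + 29 + 31 + 30 + 31 + 30 + 31 + 31 + 30 + 31 + 30 + 31 + 31 + 28 + 31 + 30 + 6 = 1313.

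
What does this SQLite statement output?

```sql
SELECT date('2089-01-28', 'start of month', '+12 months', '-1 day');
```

2089-12-31

`start of month` rewinds 2089-01-28 to 2089-01-01.
Adding +12 months to 2089-01-01 gives 2090-01-01.
Going back 1 day from 2090-01-01 reaches 2089-12-31 (last day of December, 31 days).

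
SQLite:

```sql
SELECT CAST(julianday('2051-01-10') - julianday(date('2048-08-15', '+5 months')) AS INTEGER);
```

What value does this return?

725

Adding +5 months to 2048-08-15 gives 2049-01-15.
16 days remain in January 2049 after the 15th (31 − 15).
Full months from February 2049 through December 2050 contribute their day counts.
Then 10 days into January 2051.
Total: 16 + 28 + 31 + 30 + 31 + 30 + 31 + 31 + 30 + 31 + 30 + 31 + 31 + 28 + 31 + 30 + 31 + 30 + 31 + 31 + 30 + 31 + 30 + 31 + 10 = 725.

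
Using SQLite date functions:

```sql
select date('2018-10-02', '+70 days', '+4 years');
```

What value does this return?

2022-12-11

Applying '+70 days' to 2018-10-02: counting 70 days forward gives 2018-12-11.
Adding +4 years to 2018-12-11 gives 2022-12-11.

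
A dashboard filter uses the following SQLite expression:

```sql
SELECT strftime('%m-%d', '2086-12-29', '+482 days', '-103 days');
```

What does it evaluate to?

01-12

First apply '+482 days', '-103 days': 2086-12-29 → 2088-01-12.
`%m-%d` extracts the month-day: 01-12.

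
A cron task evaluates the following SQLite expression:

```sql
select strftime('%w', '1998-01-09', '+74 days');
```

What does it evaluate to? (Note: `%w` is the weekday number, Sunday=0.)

2

First apply '+74 days': 1998-01-09 → 1998-03-24.
1998-03-24 is a Tuesday; with Sunday=0 that is 2.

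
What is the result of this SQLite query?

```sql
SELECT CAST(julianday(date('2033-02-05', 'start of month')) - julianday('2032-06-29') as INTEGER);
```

217

`start of month` rewinds 2033-02-05 to 2033-02-01.
1 day remains in June 2032 after the 29th (30 − 29).
Full months from July 2032 through January 2033 contribute their day counts.
Then 1 day into February 2033.
Total: 1 + 31 + 31 + 30 + 31 + 30 + 31 + 31 + 1 = 217.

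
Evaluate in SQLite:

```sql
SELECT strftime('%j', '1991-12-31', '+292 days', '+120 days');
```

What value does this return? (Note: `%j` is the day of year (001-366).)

046

First apply '+292 days', '+120 days': 1991-12-31 → 1993-02-15.
Day-of-year for 1993-02-15: days since 1993-01-01 inclusive = 46, zero-padded to 046.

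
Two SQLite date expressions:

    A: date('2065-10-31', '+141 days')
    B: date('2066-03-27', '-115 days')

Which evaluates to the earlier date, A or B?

B

A = 2066-03-21.
B = 2065-12-02.
B is earlier.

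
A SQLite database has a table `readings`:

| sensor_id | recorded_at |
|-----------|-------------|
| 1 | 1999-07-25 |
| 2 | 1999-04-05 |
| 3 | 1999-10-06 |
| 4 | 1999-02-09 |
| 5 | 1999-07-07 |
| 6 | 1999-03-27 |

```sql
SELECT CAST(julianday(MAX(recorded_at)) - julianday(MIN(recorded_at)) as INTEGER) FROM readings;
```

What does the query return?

MIN = 1999-02-09, MAX = 1999-10-06.
19 days remain in February 1999 after the 9th (28 − 9).
Full months from March 1999 through September 1999 contribute their day counts.
Then 6 days into October 1999.
Total: 19 + 31 + 30 + 31 + 30 + 31 + 31 + 30 + 6 = 239.

239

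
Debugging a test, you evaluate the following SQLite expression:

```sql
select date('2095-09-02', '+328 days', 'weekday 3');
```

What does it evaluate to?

2096-08-01

Applying '+328 days' to 2095-09-02: counting 328 days forward gives 2096-07-26.
`weekday 3` advances to the next Wednesday; 2096-07-26 is a Thursday, so it moves forward to 2096-08-01.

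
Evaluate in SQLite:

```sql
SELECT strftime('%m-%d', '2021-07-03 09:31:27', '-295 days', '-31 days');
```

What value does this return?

08-11

First apply '-295 days', '-31 days': 2021-07-03 09:31:27 → 2020-08-11 09:31:27.
`%m-%d` extracts the month-day: 08-11.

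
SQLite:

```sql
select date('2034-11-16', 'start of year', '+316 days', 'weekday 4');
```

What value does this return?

2034-11-16

`start of year` rewinds 2034-11-16 to 2034-01-01.
Applying '+316 days' to 2034-01-01: counting 316 days forward gives 2034-11-13.
`weekday 4` advances to the next Thursday; 2034-11-13 is a Monday, so it moves forward to 2034-11-16.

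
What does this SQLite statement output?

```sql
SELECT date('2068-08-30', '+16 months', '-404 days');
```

2068-11-21

Adding +16 months to 2068-08-30 gives 2069-12-30.
Applying '-404 days' to 2069-12-30: counting 404 days back gives 2068-11-21.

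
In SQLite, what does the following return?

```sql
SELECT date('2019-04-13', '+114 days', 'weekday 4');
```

Applying '+114 days' to 2019-04-13: counting 114 days forward gives 2019-08-05.
`weekday 4` advances to the next Thursday; 2019-08-05 is a Monday, so it moves forward to 2019-08-08.

2019-08-08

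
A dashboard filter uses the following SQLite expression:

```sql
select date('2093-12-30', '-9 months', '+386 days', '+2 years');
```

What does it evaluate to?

Adding -9 months to 2093-12-30 gives 2093-03-30.
Applying '+386 days' to 2093-03-30: counting 386 days forward gives 2094-04-20.
Adding +2 years to 2094-04-20 gives 2096-04-20.

2096-04-20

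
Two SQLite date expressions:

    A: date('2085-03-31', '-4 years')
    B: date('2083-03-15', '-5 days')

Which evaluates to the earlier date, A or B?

A

A = 2081-03-31.
B = 2083-03-10.
A is earlier.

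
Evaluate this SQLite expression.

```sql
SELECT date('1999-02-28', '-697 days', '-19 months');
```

Applying '-697 days' to 1999-02-28: counting 697 days back gives 1997-04-02.
Adding -19 months to 1997-04-02 gives 1995-09-02.

1995-09-02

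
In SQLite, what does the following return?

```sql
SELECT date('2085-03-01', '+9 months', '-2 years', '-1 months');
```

Adding +9 months to 2085-03-01 gives 2085-12-01.
Adding -2 years to 2085-12-01 gives 2083-12-01.
Adding -1 month to 2083-12-01 gives 2083-11-01.

2083-11-01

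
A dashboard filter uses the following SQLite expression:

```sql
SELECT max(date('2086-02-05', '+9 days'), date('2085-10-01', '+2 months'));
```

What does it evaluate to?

2086-02-14

date('2086-02-05', '+9 days') → 2086-02-14.
date('2085-10-01', '+2 months') → 2085-12-01.
Later of the two is 2086-02-14.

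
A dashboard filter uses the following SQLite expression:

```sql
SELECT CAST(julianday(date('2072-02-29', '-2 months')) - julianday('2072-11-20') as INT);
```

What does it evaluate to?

Adding -2 months to 2072-02-29 gives 2071-12-29.
2 days remain in December 2071 after the 29th (31 − 29).
Full months from January 2072 through October 2072 contribute their day counts.
Then 20 days into November 2072.
Total: 2 + 31 + 29 + 31 + 30 + 31 + 30 + 31 + 31 + 30 + 31 + 20 = 327.
The subtraction is earlier − later, so the result is −327 → -327.

-327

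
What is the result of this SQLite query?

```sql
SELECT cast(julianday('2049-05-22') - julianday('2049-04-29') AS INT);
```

1 day remains in April 2049 after the 29th (30 − 29).
Then 22 days into May 2049.
Total: 1 + 22 = 23.

23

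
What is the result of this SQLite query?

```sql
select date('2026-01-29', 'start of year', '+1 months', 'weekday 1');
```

`start of year` rewinds 2026-01-29 to 2026-01-01.
Adding +1 month to 2026-01-01 gives 2026-02-01.
`weekday 1` advances to the next Monday; 2026-02-01 is a Sunday, so it moves forward to 2026-02-02.

2026-02-02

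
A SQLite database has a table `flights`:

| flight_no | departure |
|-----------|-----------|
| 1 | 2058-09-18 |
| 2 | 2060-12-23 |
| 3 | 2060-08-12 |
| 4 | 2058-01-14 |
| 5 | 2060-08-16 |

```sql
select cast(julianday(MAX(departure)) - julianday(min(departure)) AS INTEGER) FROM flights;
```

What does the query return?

1074

MIN = 2058-01-14, MAX = 2060-12-23.
17 days remain in January 2058 after the 14th (31 − 14).
Full months from February 2058 through November 2060 contribute their day counts.
Then 23 days into December 2060.
Total: 17 + 28 + 31 + 30 + 31 + 30 + 31 + 31 + 30 + 31 + 30 + 31 + 31 + 28 + 31 + 30 + 31 + 30 + 31 + 31 + 30 + 31 + 30 + 31 + 31 + 29 + 31 + 30 + 31 + 30 + 31 + 31 + 30 + 31 + 30 + 23 = 1074.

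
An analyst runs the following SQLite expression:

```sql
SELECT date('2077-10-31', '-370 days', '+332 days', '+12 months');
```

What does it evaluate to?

Applying '-370 days' to 2077-10-31: counting 370 days back gives 2076-10-26.
Applying '+332 days' to 2076-10-26: counting 332 days forward gives 2077-09-23.
Adding +12 months to 2077-09-23 gives 2078-09-23.

2078-09-23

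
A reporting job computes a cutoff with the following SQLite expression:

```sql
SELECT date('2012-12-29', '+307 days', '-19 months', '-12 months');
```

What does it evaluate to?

2011-04-01

Applying '+307 days' to 2012-12-29: counting 307 days forward gives 2013-11-01.
Adding -19 months to 2013-11-01 gives 2012-04-01.
Adding -12 months to 2012-04-01 gives 2011-04-01.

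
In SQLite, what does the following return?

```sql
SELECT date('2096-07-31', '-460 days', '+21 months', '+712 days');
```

2099-01-10

Applying '-460 days' to 2096-07-31: counting 460 days back gives 2095-04-28.
Adding +21 months to 2095-04-28 gives 2097-01-28.
Applying '+712 days' to 2097-01-28: counting 712 days forward gives 2099-01-10.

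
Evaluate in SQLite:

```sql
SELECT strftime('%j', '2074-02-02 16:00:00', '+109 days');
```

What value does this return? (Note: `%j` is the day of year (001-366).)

142

First apply '+109 days': 2074-02-02 16:00:00 → 2074-05-22 16:00:00.
Day-of-year for 2074-05-22: days since 2074-01-01 inclusive = 142, zero-padded to 142.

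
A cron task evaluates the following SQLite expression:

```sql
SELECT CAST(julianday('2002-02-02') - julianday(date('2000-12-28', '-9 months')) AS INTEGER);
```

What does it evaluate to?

676

Adding -9 months to 2000-12-28 gives 2000-03-28.
3 days remain in March 2000 after the 28th (31 − 28).
Full months from April 2000 through January 2002 contribute their day counts.
Then 2 days into February 2002.
Total: 3 + 30 + 31 + 30 + 31 + 31 + 30 + 31 + 30 + 31 + 31 + 28 + 31 + 30 + 31 + 30 + 31 + 31 + 30 + 31 + 30 + 31 + 31 + 2 = 676.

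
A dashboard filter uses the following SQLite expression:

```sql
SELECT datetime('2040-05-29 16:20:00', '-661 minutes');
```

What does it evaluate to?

661 minutes = 11h 1m; -661 minutes from 2040-05-29 16:20:00 is 2040-05-29 05:19:00.

2040-05-29 05:19:00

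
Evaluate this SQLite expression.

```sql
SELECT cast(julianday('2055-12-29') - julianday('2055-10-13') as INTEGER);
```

77

18 days remain in October 2055 after the 13th (31 − 13).
November 2055: 30 days.
Then 29 days into December 2055.
Total: 18 + 30 + 29 = 77.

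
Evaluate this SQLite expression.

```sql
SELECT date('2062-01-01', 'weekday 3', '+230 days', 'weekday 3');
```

`weekday 3` advances to the next Wednesday; 2062-01-01 is a Sunday, so it moves forward to 2062-01-04.
Applying '+230 days' to 2062-01-04: counting 230 days forward gives 2062-08-22.
`weekday 3` advances to the next Wednesday; 2062-08-22 is a Tuesday, so it moves forward to 2062-08-23.

2062-08-23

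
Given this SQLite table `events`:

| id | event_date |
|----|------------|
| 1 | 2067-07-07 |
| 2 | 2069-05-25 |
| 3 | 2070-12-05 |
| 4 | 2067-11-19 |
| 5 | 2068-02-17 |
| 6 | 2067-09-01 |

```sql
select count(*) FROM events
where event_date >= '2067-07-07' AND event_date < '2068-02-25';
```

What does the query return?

4

Rows in [2067-07-07, 2068-02-25): 2067-07-07, 2067-11-19, 2068-02-17, 2067-09-01 → 4 rows.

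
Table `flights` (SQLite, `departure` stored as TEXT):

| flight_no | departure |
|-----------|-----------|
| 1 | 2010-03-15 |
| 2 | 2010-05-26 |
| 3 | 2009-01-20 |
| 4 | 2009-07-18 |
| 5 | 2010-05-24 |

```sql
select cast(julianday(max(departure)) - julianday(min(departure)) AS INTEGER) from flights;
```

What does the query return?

491

MIN = 2009-01-20, MAX = 2010-05-26.
11 days remain in January 2009 after the 20th (31 − 20).
Full months from February 2009 through April 2010 contribute their day counts.
Then 26 days into May 2010.
Total: 11 + 28 + 31 + 30 + 31 + 30 + 31 + 31 + 30 + 31 + 30 + 31 + 31 + 28 + 31 + 30 + 26 = 491.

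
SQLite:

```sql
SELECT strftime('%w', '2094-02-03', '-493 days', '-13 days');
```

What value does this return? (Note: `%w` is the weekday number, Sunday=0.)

First apply '-493 days', '-13 days': 2094-02-03 → 2092-09-15.
2092-09-15 is a Monday; with Sunday=0 that is 1.

1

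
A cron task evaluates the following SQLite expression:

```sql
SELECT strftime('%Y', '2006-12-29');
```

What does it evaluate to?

2006

`%Y` extracts the 4-digit year: 2006.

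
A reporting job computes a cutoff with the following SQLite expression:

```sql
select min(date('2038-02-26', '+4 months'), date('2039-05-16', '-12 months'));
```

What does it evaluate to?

date('2038-02-26', '+4 months') → 2038-06-26.
date('2039-05-16', '-12 months') → 2038-05-16.
Earlier of the two is 2038-05-16.

2038-05-16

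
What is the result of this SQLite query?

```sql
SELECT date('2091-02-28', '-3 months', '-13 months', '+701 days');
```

2091-09-29

Adding -3 months to 2091-02-28 gives 2090-11-28.
Adding -13 months to 2090-11-28 gives 2089-10-28.
Applying '+701 days' to 2089-10-28: counting 701 days forward gives 2091-09-29.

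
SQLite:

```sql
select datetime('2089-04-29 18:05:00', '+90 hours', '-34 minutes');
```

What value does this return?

+90 hours from 2089-04-29 18:05:00 is 2089-05-03 12:05:00 (crosses midnight).
-34 minutes from 2089-05-03 12:05:00 is 2089-05-03 11:31:00.

2089-05-03 11:31:00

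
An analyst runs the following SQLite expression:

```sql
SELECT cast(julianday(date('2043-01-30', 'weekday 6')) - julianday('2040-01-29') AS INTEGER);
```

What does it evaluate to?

1098

`weekday 6` advances to the next Saturday; 2043-01-30 is a Friday, so it moves forward to 2043-01-31.
2 days remain in January 2040 after the 29th (31 − 29).
Full months from February 2040 through December 2042 contribute their day counts.
Then 31 days into January 2043.
Total: 2 + 29 + 31 + 30 + 31 + 30 + 31 + 31 + 30 + 31 + 30 + 31 + 31 + 28 + 31 + 30 + 31 + 30 + 31 + 31 + 30 + 31 + 30 + 31 + 31 + 28 + 31 + 30 + 31 + 30 + 31 + 31 + 30 + 31 + 30 + 31 + 31 = 1098.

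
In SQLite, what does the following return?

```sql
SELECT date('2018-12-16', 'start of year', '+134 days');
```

2018-05-15

`start of year` rewinds 2018-12-16 to 2018-01-01.
Applying '+134 days' to 2018-01-01: counting 134 days forward gives 2018-05-15.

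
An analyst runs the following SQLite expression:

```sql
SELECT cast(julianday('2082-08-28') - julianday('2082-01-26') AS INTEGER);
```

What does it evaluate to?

5 days remain in January 2082 after the 26th (31 − 26).
Full months from February 2082 through July 2082 contribute their day counts.
Then 28 days into August 2082.
Total: 5 + 28 + 31 + 30 + 31 + 30 + 31 + 28 = 214.

214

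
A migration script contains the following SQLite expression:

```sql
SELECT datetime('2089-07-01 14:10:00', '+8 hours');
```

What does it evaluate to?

2089-07-01 22:10:00

+8 hours from 2089-07-01 14:10:00 is 2089-07-01 22:10:00.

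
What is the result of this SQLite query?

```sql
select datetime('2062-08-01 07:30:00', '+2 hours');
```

2062-08-01 09:30:00

+2 hours from 2062-08-01 07:30:00 is 2062-08-01 09:30:00.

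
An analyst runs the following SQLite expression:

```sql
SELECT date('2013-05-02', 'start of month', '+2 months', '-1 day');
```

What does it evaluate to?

2013-06-30

`start of month` rewinds 2013-05-02 to 2013-05-01.
Adding +2 months to 2013-05-01 gives 2013-07-01.
Going back 1 day from 2013-07-01 reaches 2013-06-30 (last day of June, 30 days).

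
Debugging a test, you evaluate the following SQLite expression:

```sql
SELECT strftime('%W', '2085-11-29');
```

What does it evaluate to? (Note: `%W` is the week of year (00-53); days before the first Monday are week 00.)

2085-11-29 is a Thursday. SQLite's %W counts Mondays since the year started; the result is 48.

48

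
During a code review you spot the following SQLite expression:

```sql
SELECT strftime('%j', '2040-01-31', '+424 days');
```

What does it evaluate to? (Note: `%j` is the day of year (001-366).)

089

First apply '+424 days': 2040-01-31 → 2041-03-30.
Day-of-year for 2041-03-30: days since 2041-01-01 inclusive = 89, zero-padded to 089.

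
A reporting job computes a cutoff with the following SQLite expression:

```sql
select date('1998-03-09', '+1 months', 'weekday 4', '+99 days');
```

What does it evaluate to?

Adding +1 month to 1998-03-09 gives 1998-04-09.
`weekday 4` advances to the next Thursday; 1998-04-09 is already a Thursday, so it stays at 1998-04-09.
Applying '+99 days' to 1998-04-09: counting 99 days forward gives 1998-07-17.

1998-07-17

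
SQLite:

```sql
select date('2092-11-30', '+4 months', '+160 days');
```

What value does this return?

Adding +4 months to 2092-11-30 gives 2093-03-30.
Applying '+160 days' to 2093-03-30: counting 160 days forward gives 2093-09-06.

2093-09-06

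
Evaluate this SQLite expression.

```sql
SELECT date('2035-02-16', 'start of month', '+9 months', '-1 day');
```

`start of month` rewinds 2035-02-16 to 2035-02-01.
Adding +9 months to 2035-02-01 gives 2035-11-01.
Going back 1 day from 2035-11-01 reaches 2035-10-31 (last day of October, 31 days).

2035-10-31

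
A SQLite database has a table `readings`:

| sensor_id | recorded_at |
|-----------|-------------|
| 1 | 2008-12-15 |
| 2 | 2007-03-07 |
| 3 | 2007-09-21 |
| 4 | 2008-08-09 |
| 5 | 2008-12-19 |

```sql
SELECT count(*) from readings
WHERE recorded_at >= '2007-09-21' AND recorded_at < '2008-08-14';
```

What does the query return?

Rows in [2007-09-21, 2008-08-14): 2007-09-21, 2008-08-09 → 2 rows.

2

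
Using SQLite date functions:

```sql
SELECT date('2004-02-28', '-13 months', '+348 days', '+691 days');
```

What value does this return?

2005-12-02

Adding -13 months to 2004-02-28 gives 2003-01-28.
Applying '+348 days' to 2003-01-28: counting 348 days forward gives 2004-01-11.
Applying '+691 days' to 2004-01-11: counting 691 days forward gives 2005-12-02.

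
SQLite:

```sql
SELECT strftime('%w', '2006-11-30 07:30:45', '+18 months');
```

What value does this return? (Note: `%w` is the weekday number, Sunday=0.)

First apply '+18 months': 2006-11-30 07:30:45 → 2008-05-30 07:30:45.
2008-05-30 is a Friday; with Sunday=0 that is 5.

5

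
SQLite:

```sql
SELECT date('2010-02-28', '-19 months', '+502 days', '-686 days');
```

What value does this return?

Adding -19 months to 2010-02-28 gives 2008-07-28.
Applying '+502 days' to 2008-07-28: counting 502 days forward gives 2009-12-12.
Applying '-686 days' to 2009-12-12: counting 686 days back gives 2008-01-26.

2008-01-26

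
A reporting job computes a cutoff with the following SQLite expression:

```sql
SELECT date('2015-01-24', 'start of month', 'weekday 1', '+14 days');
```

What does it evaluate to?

2015-01-19

`start of month` rewinds 2015-01-24 to 2015-01-01.
`weekday 1` advances to the next Monday; 2015-01-01 is a Thursday, so it moves forward to 2015-01-05.
Advancing 14 more days within January lands on 2015-01-19.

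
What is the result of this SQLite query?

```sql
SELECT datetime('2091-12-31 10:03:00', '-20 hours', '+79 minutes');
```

-20 hours from 2091-12-31 10:03:00 is 2091-12-30 14:03:00 (crosses midnight).
79 minutes = 1h 19m; +79 minutes from 2091-12-30 14:03:00 is 2091-12-30 15:22:00.

2091-12-30 15:22:00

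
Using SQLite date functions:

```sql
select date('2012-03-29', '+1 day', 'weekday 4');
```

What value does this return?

Advancing 1 more day within March lands on 2012-03-30.
`weekday 4` advances to the next Thursday; 2012-03-30 is a Friday, so it moves forward to 2012-04-05.

2012-04-05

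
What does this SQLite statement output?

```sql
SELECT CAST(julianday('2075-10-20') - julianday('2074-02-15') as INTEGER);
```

13 days remain in February 2074 after the 15th (28 − 15).
Full months from March 2074 through September 2075 contribute their day counts.
Then 20 days into October 2075.
Total: 13 + 31 + 30 + 31 + 30 + 31 + 31 + 30 + 31 + 30 + 31 + 31 + 28 + 31 + 30 + 31 + 30 + 31 + 31 + 30 + 20 = 612.

612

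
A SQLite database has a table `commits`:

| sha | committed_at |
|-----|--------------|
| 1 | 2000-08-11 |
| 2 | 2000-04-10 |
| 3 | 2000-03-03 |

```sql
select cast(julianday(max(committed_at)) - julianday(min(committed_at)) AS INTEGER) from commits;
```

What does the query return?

MIN = 2000-03-03, MAX = 2000-08-11.
28 days remain in March 2000 after the 3rd (31 − 3).
April 2000: 30 days.
May 2000: 31 days.
June 2000: 30 days.
July 2000: 31 days.
Then 11 days into August 2000.
Total: 28 + 30 + 31 + 30 + 31 + 11 = 161.

161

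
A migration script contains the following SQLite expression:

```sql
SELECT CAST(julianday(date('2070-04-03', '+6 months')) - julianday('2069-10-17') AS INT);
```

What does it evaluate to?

351

Adding +6 months to 2070-04-03 gives 2070-10-03.
14 days remain in October 2069 after the 17th (31 − 17).
Full months from November 2069 through September 2070 contribute their day counts.
Then 3 days into October 2070.
Total: 14 + 30 + 31 + 31 + 28 + 31 + 30 + 31 + 30 + 31 + 31 + 30 + 3 = 351.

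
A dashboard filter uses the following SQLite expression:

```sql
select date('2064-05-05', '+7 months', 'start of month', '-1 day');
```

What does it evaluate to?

2064-11-30

Adding +7 months to 2064-05-05 gives 2064-12-05.
`start of month` rewinds 2064-12-05 to 2064-12-01.
Going back 1 day from 2064-12-01 reaches 2064-11-30 (last day of November, 30 days).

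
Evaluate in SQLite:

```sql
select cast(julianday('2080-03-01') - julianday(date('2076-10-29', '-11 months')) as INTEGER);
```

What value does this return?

Adding -11 months to 2076-10-29 gives 2075-11-29.
1 day remains in November 2075 after the 29th (30 − 29).
Full months from December 2075 through February 2080 contribute their day counts.
Then 1 day into March 2080.
Total: 1 + 31 + 31 + 29 + 31 + 30 + 31 + 30 + 31 + 31 + 30 + 31 + 30 + 31 + 31 + 28 + 31 + 30 + 31 + 30 + 31 + 31 + 30 + 31 + 30 + 31 + 31 + 28 + 31 + 30 + 31 + 30 + 31 + 31 + 30 + 31 + 30 + 31 + 31 + 28 + 31 + 30 + 31 + 30 + 31 + 31 + 30 + 31 + 30 + 31 + 31 + 29 + 1 = 1554.

1554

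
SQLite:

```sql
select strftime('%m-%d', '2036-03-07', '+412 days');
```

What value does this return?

04-23

First apply '+412 days': 2036-03-07 → 2037-04-23.
`%m-%d` extracts the month-day: 04-23.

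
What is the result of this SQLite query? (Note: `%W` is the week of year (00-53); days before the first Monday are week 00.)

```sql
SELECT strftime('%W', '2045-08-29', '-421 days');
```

First apply '-421 days': 2045-08-29 → 2044-07-04.
2044-07-04 is a Monday. SQLite's %W counts Mondays since the year started; the result is 27.

27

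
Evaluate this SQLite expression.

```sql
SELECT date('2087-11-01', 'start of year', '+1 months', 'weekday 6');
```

2087-02-01

`start of year` rewinds 2087-11-01 to 2087-01-01.
Adding +1 month to 2087-01-01 gives 2087-02-01.
`weekday 6` advances to the next Saturday; 2087-02-01 is already a Saturday, so it stays at 2087-02-01.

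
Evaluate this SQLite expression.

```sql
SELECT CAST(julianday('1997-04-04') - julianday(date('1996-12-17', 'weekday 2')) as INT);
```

`weekday 2` advances to the next Tuesday; 1996-12-17 is already a Tuesday, so it stays at 1996-12-17.
14 days remain in December 1996 after the 17th (31 − 17).
January 1997: 31 days.
February 1997: 28 days.
March 1997: 31 days.
Then 4 days into April 1997.
Total: 14 + 31 + 28 + 31 + 4 = 108.

108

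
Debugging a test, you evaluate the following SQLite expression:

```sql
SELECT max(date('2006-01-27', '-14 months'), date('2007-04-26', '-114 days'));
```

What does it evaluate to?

date('2006-01-27', '-14 months') → 2004-11-27.
date('2007-04-26', '-114 days') → 2007-01-02.
Later of the two is 2007-01-02.

2007-01-02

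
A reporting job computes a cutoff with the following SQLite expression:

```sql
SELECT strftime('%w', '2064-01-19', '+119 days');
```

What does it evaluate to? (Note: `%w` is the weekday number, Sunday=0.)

First apply '+119 days': 2064-01-19 → 2064-05-17.
2064-05-17 is a Saturday; with Sunday=0 that is 6.

6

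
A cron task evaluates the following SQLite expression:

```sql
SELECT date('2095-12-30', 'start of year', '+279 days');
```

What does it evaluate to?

`start of year` rewinds 2095-12-30 to 2095-01-01.
Applying '+279 days' to 2095-01-01: counting 279 days forward gives 2095-10-07.

2095-10-07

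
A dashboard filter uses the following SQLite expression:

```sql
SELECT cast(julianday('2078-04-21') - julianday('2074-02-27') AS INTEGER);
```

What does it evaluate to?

1514

1 day remains in February 2074 after the 27th (28 − 27).
Full months from March 2074 through March 2078 contribute their day counts.
Then 21 days into April 2078.
Total: 1 + 31 + 30 + 31 + 30 + 31 + 31 + 30 + 31 + 30 + 31 + 31 + 28 + 31 + 30 + 31 + 30 + 31 + 31 + 30 + 31 + 30 + 31 + 31 + 29 + 31 + 30 + 31 + 30 + 31 + 31 + 30 + 31 + 30 + 31 + 31 + 28 + 31 + 30 + 31 + 30 + 31 + 31 + 30 + 31 + 30 + 31 + 31 + 28 + 31 + 21 = 1514.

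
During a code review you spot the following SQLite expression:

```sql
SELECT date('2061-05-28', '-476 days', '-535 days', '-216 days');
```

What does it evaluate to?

2058-01-17

Applying '-476 days' to 2061-05-28: counting 476 days back gives 2060-02-07.
Applying '-535 days' to 2060-02-07: counting 535 days back gives 2058-08-21.
Applying '-216 days' to 2058-08-21: counting 216 days back gives 2058-01-17.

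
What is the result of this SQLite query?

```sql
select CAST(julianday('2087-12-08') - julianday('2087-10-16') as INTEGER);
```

15 days remain in October 2087 after the 16th (31 − 16).
November 2087: 30 days.
Then 8 days into December 2087.
Total: 15 + 30 + 8 = 53.

53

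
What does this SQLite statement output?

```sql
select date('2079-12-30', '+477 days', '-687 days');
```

Applying '+477 days' to 2079-12-30: counting 477 days forward gives 2081-04-20.
Applying '-687 days' to 2081-04-20: counting 687 days back gives 2079-06-03.

2079-06-03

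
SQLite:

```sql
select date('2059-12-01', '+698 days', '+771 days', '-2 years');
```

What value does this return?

2061-12-09

Applying '+698 days' to 2059-12-01: counting 698 days forward gives 2061-10-29.
Applying '+771 days' to 2061-10-29: counting 771 days forward gives 2063-12-09.
Adding -2 years to 2063-12-09 gives 2061-12-09.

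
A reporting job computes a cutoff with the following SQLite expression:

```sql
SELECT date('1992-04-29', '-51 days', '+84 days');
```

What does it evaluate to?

Applying '-51 days' to 1992-04-29: counting 51 days back gives 1992-03-09.
Applying '+84 days' to 1992-03-09: counting 84 days forward gives 1992-06-01.

1992-06-01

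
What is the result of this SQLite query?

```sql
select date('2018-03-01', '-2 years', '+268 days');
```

2016-11-24

Adding -2 years to 2018-03-01 gives 2016-03-01.
Applying '+268 days' to 2016-03-01: counting 268 days forward gives 2016-11-24.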